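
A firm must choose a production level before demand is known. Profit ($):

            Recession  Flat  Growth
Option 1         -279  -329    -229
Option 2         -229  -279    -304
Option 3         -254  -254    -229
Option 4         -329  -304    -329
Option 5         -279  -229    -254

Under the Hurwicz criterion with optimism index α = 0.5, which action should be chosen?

Option 3

Option 1: 0.5·(-229) + 0.5·(-329) = -279
Option 2: 0.5·(-229) + 0.5·(-304) = -266.5
Option 3: 0.5·(-229) + 0.5·(-254) = -241.5
Option 4: 0.5·(-304) + 0.5·(-329) = -316.5
Option 5: 0.5·(-229) + 0.5·(-279) = -254
Highest Hurwicz score = -241.5 → Option 3.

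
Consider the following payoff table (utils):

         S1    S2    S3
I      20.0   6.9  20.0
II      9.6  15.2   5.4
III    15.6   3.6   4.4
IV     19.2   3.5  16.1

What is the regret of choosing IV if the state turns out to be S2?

11.7

Best payoff under S2 is 15.2.
Regret = 15.2 − 3.5 = 11.7.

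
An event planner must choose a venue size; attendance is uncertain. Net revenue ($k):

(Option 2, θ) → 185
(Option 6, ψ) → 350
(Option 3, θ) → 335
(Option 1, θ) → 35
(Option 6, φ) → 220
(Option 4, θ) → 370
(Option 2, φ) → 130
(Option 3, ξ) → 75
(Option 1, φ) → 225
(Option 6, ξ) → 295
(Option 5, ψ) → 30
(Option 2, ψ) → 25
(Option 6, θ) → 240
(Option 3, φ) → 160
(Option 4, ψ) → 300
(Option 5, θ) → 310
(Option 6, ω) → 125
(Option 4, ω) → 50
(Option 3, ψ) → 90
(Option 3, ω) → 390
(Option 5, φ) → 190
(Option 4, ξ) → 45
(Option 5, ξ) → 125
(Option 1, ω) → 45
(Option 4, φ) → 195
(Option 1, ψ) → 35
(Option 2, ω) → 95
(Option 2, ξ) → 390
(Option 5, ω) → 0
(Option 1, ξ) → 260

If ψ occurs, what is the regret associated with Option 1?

Best payoff under ψ is 350.
Regret = 350 − 35 = 315.

315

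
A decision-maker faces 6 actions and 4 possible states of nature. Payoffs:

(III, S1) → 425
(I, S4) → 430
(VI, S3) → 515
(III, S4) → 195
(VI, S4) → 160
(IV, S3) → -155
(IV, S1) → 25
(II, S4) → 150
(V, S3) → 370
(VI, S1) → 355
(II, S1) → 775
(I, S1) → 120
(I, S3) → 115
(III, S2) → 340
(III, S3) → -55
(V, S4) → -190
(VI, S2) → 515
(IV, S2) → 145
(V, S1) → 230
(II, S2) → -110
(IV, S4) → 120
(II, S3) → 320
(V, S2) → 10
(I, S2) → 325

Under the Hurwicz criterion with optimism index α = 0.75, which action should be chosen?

I: 0.75·430 + 0.25·115 = 351.25
II: 0.75·775 + 0.25·(-110) = 553.75
III: 0.75·425 + 0.25·(-55) = 305
IV: 0.75·145 + 0.25·(-155) = 70
V: 0.75·370 + 0.25·(-190) = 230
VI: 0.75·515 + 0.25·160 = 426.25
Highest Hurwicz score = 553.75 → II.

II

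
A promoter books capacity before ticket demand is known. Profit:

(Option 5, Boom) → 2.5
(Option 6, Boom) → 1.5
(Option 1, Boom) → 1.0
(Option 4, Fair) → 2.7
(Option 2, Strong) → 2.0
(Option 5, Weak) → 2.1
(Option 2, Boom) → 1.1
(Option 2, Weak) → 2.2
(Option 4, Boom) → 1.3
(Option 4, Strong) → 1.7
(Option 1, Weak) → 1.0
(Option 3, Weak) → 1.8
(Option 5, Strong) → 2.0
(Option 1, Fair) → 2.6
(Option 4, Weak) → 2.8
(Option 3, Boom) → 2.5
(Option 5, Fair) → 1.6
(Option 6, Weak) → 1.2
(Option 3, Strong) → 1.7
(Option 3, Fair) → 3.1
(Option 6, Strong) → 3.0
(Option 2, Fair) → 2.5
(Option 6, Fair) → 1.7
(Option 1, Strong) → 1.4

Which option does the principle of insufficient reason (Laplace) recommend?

Row averages: Option 1=1.5, Option 2=1.95, Option 3=2.275, Option 4=2.125, Option 5=2.05, Option 6=1.85
Highest average = 2.275 → Option 3.

Option 3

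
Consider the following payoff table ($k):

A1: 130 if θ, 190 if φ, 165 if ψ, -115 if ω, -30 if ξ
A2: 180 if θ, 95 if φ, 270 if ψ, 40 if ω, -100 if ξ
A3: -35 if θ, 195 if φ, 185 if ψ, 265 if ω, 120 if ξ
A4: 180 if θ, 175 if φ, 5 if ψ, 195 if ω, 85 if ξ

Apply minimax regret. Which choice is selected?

A3

Column bests: θ=180, φ=195, ψ=270, ω=265, ξ=120.
A1 regrets: 50, 5, 105, 380, 150 → max 380
A2 regrets: 0, 100, 0, 225, 220 → max 225
A3 regrets: 215, 0, 85, 0, 0 → max 215
A4 regrets: 0, 20, 265, 70, 35 → max 265
Smallest max regret = 215 → A3.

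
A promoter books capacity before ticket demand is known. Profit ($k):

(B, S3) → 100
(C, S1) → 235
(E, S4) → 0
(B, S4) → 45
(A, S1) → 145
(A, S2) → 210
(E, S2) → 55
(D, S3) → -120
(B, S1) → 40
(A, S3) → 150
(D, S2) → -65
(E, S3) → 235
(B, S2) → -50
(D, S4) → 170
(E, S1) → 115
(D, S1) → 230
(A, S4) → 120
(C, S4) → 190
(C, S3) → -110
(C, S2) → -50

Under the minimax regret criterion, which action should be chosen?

Column bests: S1=235, S2=210, S3=235, S4=190.
A regrets: 90, 0, 85, 70 → max 90
B regrets: 195, 260, 135, 145 → max 260
C regrets: 0, 260, 345, 0 → max 345
D regrets: 5, 275, 355, 20 → max 355
E regrets: 120, 155, 0, 190 → max 190
Smallest max regret = 90 → A.

A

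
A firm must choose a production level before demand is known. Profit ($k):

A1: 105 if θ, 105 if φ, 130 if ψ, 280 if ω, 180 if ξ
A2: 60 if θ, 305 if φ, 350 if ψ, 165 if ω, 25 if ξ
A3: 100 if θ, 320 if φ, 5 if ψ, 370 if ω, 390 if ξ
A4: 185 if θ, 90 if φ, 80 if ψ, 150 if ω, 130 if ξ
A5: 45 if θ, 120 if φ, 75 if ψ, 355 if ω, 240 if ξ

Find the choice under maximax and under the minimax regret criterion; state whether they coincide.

maximax → A3; minimax regret → A1 (disagree)

Row maxima: A1=280, A2=350, A3=390, A4=185, A5=355
Best best-case = 390 → A3.
Column bests: θ=185, φ=320, ψ=350, ω=370, ξ=390.
A1 regrets: 80, 215, 220, 90, 210 → max 220
A2 regrets: 125, 15, 0, 205, 365 → max 365
A3 regrets: 85, 0, 345, 0, 0 → max 345
A4 regrets: 0, 230, 270, 220, 260 → max 270
A5 regrets: 140, 200, 275, 15, 150 → max 275
Smallest max regret = 220 → A1.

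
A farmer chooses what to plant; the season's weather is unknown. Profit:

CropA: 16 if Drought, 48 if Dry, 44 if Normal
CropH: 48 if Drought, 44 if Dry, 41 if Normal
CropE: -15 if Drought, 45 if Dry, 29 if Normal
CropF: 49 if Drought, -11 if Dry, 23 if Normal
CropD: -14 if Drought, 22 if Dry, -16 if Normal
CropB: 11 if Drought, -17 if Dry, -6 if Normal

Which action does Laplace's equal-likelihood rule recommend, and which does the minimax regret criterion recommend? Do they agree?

Row averages: CropA=36, CropH=133/3, CropE=59/3, CropF=61/3, CropD=-8/3, CropB=-4
Highest average = 133/3 → CropH.
Column bests: Drought=49, Dry=48, Normal=44.
CropA regrets: 33, 0, 0 → max 33
CropH regrets: 1, 4, 3 → max 4
CropE regrets: 64, 3, 15 → max 64
CropF regrets: 0, 59, 21 → max 59
CropD regrets: 63, 26, 60 → max 63
CropB regrets: 38, 65, 50 → max 65
Smallest max regret = 4 → CropH.

laplace → CropH; minimax regret → CropH (agree)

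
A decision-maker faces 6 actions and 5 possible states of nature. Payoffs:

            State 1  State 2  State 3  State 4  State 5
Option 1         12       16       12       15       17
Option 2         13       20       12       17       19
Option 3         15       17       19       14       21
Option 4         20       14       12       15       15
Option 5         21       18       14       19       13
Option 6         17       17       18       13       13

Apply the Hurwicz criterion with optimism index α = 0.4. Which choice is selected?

Option 1: 0.4·17 + 0.6·12 = 14
Option 2: 0.4·20 + 0.6·12 = 15.2
Option 3: 0.4·21 + 0.6·14 = 16.8
Option 4: 0.4·20 + 0.6·12 = 15.2
Option 5: 0.4·21 + 0.6·13 = 16.2
Option 6: 0.4·18 + 0.6·13 = 15
Highest Hurwicz score = 16.8 → Option 3.

Option 3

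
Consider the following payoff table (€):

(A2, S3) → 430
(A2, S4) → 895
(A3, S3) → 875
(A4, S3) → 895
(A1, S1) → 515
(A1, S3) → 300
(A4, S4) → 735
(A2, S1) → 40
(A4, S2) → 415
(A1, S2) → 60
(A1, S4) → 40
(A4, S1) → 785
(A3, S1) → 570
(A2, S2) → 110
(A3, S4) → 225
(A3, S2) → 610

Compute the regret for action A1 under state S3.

595

Best payoff under S3 is 895.
Regret = 895 − 300 = 595.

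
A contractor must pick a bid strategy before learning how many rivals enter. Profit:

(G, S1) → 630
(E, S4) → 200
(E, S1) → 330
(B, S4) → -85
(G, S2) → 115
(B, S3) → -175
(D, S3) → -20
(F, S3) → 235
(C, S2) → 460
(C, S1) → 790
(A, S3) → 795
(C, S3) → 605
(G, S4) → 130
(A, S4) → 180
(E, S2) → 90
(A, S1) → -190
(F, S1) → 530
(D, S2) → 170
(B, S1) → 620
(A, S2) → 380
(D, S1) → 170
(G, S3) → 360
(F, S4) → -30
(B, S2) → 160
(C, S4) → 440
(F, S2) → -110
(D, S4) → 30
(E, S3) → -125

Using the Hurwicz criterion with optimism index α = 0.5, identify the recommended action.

A: 0.5·795 + 0.5·(-190) = 302.5
B: 0.5·620 + 0.5·(-175) = 222.5
C: 0.5·790 + 0.5·440 = 615
D: 0.5·170 + 0.5·(-20) = 75
E: 0.5·330 + 0.5·(-125) = 102.5
F: 0.5·530 + 0.5·(-110) = 210
G: 0.5·630 + 0.5·115 = 372.5
Highest Hurwicz score = 615 → C.

C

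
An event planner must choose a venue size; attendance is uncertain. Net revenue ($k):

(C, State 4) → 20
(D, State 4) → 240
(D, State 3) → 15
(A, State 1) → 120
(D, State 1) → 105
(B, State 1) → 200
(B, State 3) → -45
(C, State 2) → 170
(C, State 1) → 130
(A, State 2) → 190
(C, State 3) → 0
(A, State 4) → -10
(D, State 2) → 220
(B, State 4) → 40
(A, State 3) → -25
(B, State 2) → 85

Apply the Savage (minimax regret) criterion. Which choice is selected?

D

Column bests: State 1=200, State 2=220, State 3=15, State 4=240.
A regrets: 80, 30, 40, 250 → max 250
B regrets: 0, 135, 60, 200 → max 200
C regrets: 70, 50, 15, 220 → max 220
D regrets: 95, 0, 0, 0 → max 95
Smallest max regret = 95 → D.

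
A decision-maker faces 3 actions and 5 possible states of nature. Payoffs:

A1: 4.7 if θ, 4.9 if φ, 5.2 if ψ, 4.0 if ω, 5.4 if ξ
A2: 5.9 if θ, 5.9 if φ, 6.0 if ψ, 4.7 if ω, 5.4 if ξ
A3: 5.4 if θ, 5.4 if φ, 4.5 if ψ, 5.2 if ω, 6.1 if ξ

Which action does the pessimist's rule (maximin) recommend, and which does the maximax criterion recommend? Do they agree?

maximin → A2; maximax → A3 (disagree)

Row minima: A1=4.0, A2=4.7, A3=4.5
Best worst-case = 4.7 → A2.
Row maxima: A1=5.4, A2=6.0, A3=6.1
Best best-case = 6.1 → A3.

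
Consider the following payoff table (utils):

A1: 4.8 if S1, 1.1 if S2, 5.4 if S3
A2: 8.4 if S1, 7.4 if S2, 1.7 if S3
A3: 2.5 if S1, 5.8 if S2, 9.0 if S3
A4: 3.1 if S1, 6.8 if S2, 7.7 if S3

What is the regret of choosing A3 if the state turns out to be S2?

1.6

Best payoff under S2 is 7.4.
Regret = 7.4 − 5.8 = 1.6.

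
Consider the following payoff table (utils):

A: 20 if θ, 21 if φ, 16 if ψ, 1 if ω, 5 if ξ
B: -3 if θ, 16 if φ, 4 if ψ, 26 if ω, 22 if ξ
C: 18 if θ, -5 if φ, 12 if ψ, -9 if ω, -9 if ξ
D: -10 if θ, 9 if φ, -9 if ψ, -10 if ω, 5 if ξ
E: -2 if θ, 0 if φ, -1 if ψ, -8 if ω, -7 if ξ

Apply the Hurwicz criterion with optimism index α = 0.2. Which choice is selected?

A: 0.2·21 + 0.8·1 = 5
B: 0.2·26 + 0.8·(-3) = 2.8
C: 0.2·18 + 0.8·(-9) = -3.6
D: 0.2·9 + 0.8·(-10) = -6.2
E: 0.2·0 + 0.8·(-8) = -6.4
Highest Hurwicz score = 5 → A.

A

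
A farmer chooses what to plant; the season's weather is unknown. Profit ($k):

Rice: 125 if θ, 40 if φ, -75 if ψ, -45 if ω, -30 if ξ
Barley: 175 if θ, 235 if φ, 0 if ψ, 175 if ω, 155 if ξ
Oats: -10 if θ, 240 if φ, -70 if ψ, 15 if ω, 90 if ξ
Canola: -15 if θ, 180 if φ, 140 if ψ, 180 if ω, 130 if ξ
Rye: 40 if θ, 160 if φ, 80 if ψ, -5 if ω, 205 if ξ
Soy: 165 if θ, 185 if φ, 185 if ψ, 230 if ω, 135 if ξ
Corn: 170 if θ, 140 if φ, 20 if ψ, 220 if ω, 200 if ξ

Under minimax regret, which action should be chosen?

Column bests: θ=175, φ=240, ψ=185, ω=230, ξ=205.
Rice regrets: 50, 200, 260, 275, 235 → max 275
Barley regrets: 0, 5, 185, 55, 50 → max 185
Oats regrets: 185, 0, 255, 215, 115 → max 255
Canola regrets: 190, 60, 45, 50, 75 → max 190
Rye regrets: 135, 80, 105, 235, 0 → max 235
Soy regrets: 10, 55, 0, 0, 70 → max 70
Corn regrets: 5, 100, 165, 10, 5 → max 165
Smallest max regret = 70 → Soy.

Soy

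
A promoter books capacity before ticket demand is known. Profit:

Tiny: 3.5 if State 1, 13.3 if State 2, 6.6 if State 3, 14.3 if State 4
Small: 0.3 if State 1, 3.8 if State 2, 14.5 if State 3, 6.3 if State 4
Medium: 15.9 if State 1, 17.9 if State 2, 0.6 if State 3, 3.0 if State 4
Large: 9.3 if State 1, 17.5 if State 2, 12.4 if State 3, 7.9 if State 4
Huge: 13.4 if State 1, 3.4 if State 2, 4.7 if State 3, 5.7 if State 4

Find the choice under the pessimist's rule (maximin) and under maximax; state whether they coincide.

maximin → Large; maximax → Medium (disagree)

Row minima: Tiny=3.5, Small=0.3, Medium=0.6, Large=7.9, Huge=3.4
Best worst-case = 7.9 → Large.
Row maxima: Tiny=14.3, Small=14.5, Medium=17.9, Large=17.5, Huge=13.4
Best best-case = 17.9 → Medium.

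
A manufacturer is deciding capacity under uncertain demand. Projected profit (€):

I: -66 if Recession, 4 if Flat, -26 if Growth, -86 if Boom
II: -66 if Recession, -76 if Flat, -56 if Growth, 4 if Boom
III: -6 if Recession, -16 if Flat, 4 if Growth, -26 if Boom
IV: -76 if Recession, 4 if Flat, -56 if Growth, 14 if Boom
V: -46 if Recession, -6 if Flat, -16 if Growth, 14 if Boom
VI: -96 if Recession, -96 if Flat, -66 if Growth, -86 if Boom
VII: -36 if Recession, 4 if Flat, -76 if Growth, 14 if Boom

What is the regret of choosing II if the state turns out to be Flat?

Best payoff under Flat is 4.
Regret = 4 − (-76) = 80.

80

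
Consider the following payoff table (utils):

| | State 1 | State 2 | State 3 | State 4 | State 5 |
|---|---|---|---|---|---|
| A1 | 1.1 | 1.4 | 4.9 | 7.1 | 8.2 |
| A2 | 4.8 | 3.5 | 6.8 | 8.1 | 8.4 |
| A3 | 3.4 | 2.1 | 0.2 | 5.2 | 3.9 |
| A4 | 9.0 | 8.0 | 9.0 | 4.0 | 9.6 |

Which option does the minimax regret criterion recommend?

Column bests: State 1=9.0, State 2=8.0, State 3=9.0, State 4=8.1, State 5=9.6.
A1 regrets: 7.9, 6.6, 4.1, 1.0, 1.4 → max 7.9
A2 regrets: 4.2, 4.5, 2.2, 0.0, 1.2 → max 4.5
A3 regrets: 5.6, 5.9, 8.8, 2.9, 5.7 → max 8.8
A4 regrets: 0.0, 0.0, 0.0, 4.1, 0.0 → max 4.1
Smallest max regret = 4.1 → A4.

A4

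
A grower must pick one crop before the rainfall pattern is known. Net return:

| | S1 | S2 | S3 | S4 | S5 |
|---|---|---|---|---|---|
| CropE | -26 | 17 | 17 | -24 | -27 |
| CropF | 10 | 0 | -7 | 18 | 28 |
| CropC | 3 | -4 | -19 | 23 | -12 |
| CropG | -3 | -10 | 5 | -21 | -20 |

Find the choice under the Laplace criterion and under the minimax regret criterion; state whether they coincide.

laplace → CropF; minimax regret → CropF (agree)

Row averages: CropE=-8.6, CropF=9.8, CropC=-1.8, CropG=-9.8
Highest average = 9.8 → CropF.
Column bests: S1=10, S2=17, S3=17, S4=23, S5=28.
CropE regrets: 36, 0, 0, 47, 55 → max 55
CropF regrets: 0, 17, 24, 5, 0 → max 24
CropC regrets: 7, 21, 36, 0, 40 → max 40
CropG regrets: 13, 27, 12, 44, 48 → max 48
Smallest max regret = 24 → CropF.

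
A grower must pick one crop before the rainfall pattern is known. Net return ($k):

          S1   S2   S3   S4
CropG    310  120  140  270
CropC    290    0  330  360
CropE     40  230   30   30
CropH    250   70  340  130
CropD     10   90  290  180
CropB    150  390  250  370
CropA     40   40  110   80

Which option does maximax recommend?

CropB

Row maxima: CropG=310, CropC=360, CropE=230, CropH=340, CropD=290, CropB=390, CropA=110
Best best-case = 390 → CropB.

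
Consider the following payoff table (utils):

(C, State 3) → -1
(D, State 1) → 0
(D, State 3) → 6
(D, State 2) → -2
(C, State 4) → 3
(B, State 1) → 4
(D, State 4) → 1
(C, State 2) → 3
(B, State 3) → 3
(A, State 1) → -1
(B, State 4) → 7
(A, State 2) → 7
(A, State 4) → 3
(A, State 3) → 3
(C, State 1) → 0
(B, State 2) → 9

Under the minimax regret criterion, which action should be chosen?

B

Column bests: State 1=4, State 2=9, State 3=6, State 4=7.
A regrets: 5, 2, 3, 4 → max 5
B regrets: 0, 0, 3, 0 → max 3
C regrets: 4, 6, 7, 4 → max 7
D regrets: 4, 11, 0, 6 → max 11
Smallest max regret = 3 → B.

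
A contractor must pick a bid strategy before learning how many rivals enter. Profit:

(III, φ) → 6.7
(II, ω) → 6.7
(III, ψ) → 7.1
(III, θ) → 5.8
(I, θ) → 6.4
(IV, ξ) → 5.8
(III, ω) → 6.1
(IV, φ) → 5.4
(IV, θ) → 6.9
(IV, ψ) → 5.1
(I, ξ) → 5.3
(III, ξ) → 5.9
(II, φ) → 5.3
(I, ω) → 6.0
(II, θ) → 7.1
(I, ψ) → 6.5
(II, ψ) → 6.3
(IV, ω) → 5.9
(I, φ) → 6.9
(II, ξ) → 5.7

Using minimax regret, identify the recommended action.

I

Column bests: θ=7.1, φ=6.9, ψ=7.1, ω=6.7, ξ=5.9.
I regrets: 0.7, 0.0, 0.6, 0.7, 0.6 → max 0.7
II regrets: 0.0, 1.6, 0.8, 0.0, 0.2 → max 1.6
III regrets: 1.3, 0.2, 0.0, 0.6, 0.0 → max 1.3
IV regrets: 0.2, 1.5, 2.0, 0.8, 0.1 → max 2.0
Smallest max regret = 0.7 → I.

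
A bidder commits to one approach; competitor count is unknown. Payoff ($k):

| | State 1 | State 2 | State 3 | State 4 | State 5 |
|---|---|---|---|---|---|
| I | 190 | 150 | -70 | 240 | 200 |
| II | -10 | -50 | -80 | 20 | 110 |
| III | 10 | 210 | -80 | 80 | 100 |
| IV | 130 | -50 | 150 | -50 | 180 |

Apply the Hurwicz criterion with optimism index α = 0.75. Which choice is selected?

I: 0.75·240 + 0.25·(-70) = 162.5
II: 0.75·110 + 0.25·(-80) = 62.5
III: 0.75·210 + 0.25·(-80) = 137.5
IV: 0.75·180 + 0.25·(-50) = 122.5
Highest Hurwicz score = 162.5 → I.

I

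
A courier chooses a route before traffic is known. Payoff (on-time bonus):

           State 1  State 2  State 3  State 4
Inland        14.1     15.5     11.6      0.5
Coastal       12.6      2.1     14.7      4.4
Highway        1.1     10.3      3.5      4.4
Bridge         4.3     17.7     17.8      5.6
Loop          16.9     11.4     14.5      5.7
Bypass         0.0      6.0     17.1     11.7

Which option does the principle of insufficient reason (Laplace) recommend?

Loop

Row averages: Inland=10.425, Coastal=8.45, Highway=4.825, Bridge=11.35, Loop=12.125, Bypass=8.7
Highest average = 12.125 → Loop.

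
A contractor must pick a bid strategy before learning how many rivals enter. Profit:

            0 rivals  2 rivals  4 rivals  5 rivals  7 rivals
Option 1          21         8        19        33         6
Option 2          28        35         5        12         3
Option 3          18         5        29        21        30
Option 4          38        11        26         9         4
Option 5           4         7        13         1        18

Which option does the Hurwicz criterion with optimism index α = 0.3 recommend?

Option 4

Option 1: 0.3·33 + 0.7·6 = 14.1
Option 2: 0.3·35 + 0.7·3 = 12.6
Option 3: 0.3·30 + 0.7·5 = 12.5
Option 4: 0.3·38 + 0.7·4 = 14.2
Option 5: 0.3·18 + 0.7·1 = 6.1
Highest Hurwicz score = 14.2 → Option 4.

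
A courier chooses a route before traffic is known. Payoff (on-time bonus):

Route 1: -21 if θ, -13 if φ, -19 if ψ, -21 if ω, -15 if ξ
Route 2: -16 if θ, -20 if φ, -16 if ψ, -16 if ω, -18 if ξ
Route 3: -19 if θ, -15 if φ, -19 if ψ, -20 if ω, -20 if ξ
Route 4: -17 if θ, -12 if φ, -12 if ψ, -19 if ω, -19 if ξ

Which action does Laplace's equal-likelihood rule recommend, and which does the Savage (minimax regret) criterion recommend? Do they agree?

Row averages: Route 1=-17.8, Route 2=-17.2, Route 3=-18.6, Route 4=-15.8
Highest average = -15.8 → Route 4.
Column bests: θ=-16, φ=-12, ψ=-12, ω=-16, ξ=-15.
Route 1 regrets: 5, 1, 7, 5, 0 → max 7
Route 2 regrets: 0, 8, 4, 0, 3 → max 8
Route 3 regrets: 3, 3, 7, 4, 5 → max 7
Route 4 regrets: 1, 0, 0, 3, 4 → max 4
Smallest max regret = 4 → Route 4.

laplace → Route 4; minimax regret → Route 4 (agree)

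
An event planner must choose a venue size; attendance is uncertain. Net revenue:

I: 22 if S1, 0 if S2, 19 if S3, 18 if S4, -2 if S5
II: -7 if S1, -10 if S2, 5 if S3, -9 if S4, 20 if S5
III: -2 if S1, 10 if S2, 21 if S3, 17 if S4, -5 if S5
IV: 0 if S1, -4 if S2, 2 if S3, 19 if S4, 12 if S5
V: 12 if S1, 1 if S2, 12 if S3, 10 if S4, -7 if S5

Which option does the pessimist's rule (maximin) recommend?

I

Row minima: I=-2, II=-10, III=-5, IV=-4, V=-7
Best worst-case = -2 → I.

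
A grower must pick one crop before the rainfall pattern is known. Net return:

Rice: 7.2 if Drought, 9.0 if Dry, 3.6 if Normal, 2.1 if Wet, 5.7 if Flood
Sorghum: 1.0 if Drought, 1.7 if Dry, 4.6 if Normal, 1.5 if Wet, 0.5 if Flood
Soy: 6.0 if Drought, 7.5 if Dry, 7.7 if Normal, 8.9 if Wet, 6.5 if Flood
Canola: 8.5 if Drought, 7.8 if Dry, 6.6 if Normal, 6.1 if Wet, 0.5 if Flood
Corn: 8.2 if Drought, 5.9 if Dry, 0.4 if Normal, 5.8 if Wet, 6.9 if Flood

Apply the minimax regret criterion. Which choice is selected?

Soy

Column bests: Drought=8.5, Dry=9.0, Normal=7.7, Wet=8.9, Flood=6.9.
Rice regrets: 1.3, 0.0, 4.1, 6.8, 1.2 → max 6.8
Sorghum regrets: 7.5, 7.3, 3.1, 7.4, 6.4 → max 7.5
Soy regrets: 2.5, 1.5, 0.0, 0.0, 0.4 → max 2.5
Canola regrets: 0.0, 1.2, 1.1, 2.8, 6.4 → max 6.4
Corn regrets: 0.3, 3.1, 7.3, 3.1, 0.0 → max 7.3
Smallest max regret = 2.5 → Soy.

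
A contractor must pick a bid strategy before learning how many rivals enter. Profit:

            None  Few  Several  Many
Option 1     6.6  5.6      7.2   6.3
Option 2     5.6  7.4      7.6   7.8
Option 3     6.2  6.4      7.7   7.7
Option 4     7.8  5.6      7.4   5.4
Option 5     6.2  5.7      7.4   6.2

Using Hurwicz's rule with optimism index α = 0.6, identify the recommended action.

Option 1: 0.6·7.2 + 0.4·5.6 = 6.56
Option 2: 0.6·7.8 + 0.4·5.6 = 6.92
Option 3: 0.6·7.7 + 0.4·6.2 = 7.1
Option 4: 0.6·7.8 + 0.4·5.4 = 6.84
Option 5: 0.6·7.4 + 0.4·5.7 = 6.72
Highest Hurwicz score = 7.1 → Option 3.

Option 3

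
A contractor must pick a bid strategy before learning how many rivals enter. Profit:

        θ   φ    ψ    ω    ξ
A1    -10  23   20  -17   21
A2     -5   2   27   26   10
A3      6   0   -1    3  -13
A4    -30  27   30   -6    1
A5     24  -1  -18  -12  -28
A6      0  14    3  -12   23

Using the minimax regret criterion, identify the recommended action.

Column bests: θ=24, φ=27, ψ=30, ω=26, ξ=23.
A1 regrets: 34, 4, 10, 43, 2 → max 43
A2 regrets: 29, 25, 3, 0, 13 → max 29
A3 regrets: 18, 27, 31, 23, 36 → max 36
A4 regrets: 54, 0, 0, 32, 22 → max 54
A5 regrets: 0, 28, 48, 38, 51 → max 51
A6 regrets: 24, 13, 27, 38, 0 → max 38
Smallest max regret = 29 → A2.

A2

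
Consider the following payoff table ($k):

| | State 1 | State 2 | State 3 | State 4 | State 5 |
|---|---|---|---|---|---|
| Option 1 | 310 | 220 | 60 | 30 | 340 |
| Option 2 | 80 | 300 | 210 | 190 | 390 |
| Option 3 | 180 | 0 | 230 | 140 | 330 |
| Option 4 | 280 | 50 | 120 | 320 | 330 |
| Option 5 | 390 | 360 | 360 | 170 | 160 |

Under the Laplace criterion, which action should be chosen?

Option 5

Row averages: Option 1=192, Option 2=234, Option 3=176, Option 4=220, Option 5=288
Highest average = 288 → Option 5.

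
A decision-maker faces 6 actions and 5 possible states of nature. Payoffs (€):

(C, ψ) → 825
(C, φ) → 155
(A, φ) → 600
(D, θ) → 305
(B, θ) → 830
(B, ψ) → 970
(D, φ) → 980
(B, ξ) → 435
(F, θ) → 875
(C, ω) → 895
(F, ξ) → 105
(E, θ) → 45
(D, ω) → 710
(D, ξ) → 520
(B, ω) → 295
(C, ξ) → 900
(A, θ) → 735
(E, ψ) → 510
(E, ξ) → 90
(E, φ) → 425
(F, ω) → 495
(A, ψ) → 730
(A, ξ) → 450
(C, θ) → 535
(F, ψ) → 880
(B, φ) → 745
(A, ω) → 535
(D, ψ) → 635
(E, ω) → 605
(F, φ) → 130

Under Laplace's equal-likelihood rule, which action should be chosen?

Row averages: A=610, B=655, C=662, D=630, E=335, F=497
Highest average = 662 → C.

C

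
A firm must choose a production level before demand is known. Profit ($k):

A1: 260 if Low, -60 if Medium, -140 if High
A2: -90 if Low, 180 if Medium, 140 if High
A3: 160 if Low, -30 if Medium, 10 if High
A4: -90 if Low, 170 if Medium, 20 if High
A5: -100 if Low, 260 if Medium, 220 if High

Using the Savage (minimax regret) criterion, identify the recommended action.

Column bests: Low=260, Medium=260, High=220.
A1 regrets: 0, 320, 360 → max 360
A2 regrets: 350, 80, 80 → max 350
A3 regrets: 100, 290, 210 → max 290
A4 regrets: 350, 90, 200 → max 350
A5 regrets: 360, 0, 0 → max 360
Smallest max regret = 290 → A3.

A3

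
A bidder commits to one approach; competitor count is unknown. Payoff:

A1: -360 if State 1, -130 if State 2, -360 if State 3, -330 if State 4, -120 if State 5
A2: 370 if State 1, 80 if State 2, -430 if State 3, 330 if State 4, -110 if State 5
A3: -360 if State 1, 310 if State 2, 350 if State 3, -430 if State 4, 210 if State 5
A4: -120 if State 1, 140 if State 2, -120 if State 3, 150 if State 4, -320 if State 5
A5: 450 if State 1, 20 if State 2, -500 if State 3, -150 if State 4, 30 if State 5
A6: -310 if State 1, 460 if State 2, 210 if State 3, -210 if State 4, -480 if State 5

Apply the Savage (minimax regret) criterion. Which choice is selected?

A4

Column bests: State 1=450, State 2=460, State 3=350, State 4=330, State 5=210.
A1 regrets: 810, 590, 710, 660, 330 → max 810
A2 regrets: 80, 380, 780, 0, 320 → max 780
A3 regrets: 810, 150, 0, 760, 0 → max 810
A4 regrets: 570, 320, 470, 180, 530 → max 570
A5 regrets: 0, 440, 850, 480, 180 → max 850
A6 regrets: 760, 0, 140, 540, 690 → max 760
Smallest max regret = 570 → A4.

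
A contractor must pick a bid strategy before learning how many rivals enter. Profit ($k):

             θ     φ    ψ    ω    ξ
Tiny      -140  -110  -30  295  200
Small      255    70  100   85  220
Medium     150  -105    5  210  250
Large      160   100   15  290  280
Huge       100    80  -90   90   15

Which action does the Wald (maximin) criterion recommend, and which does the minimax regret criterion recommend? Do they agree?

Row minima: Tiny=-140, Small=70, Medium=-105, Large=15, Huge=-90
Best worst-case = 70 → Small.
Column bests: θ=255, φ=100, ψ=100, ω=295, ξ=280.
Tiny regrets: 395, 210, 130, 0, 80 → max 395
Small regrets: 0, 30, 0, 210, 60 → max 210
Medium regrets: 105, 205, 95, 85, 30 → max 205
Large regrets: 95, 0, 85, 5, 0 → max 95
Huge regrets: 155, 20, 190, 205, 265 → max 265
Smallest max regret = 95 → Large.

maximin → Small; minimax regret → Large (disagree)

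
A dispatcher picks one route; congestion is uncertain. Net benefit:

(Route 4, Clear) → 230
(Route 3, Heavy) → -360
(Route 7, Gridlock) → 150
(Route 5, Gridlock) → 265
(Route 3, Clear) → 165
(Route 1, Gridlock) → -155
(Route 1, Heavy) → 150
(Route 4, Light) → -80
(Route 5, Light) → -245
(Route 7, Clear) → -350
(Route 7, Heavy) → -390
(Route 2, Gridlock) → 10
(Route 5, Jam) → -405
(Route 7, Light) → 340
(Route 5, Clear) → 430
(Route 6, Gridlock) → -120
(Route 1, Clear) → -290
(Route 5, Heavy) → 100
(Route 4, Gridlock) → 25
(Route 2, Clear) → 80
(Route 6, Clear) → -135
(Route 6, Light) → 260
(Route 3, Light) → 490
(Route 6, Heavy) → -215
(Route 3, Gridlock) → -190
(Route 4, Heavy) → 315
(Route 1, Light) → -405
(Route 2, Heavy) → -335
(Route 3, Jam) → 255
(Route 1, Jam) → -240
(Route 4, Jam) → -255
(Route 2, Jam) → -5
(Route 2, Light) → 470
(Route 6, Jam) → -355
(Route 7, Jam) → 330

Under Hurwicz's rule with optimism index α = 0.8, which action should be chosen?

Route 1: 0.8·150 + 0.2·(-405) = 39
Route 2: 0.8·470 + 0.2·(-335) = 309
Route 3: 0.8·490 + 0.2·(-360) = 320
Route 4: 0.8·315 + 0.2·(-255) = 201
Route 5: 0.8·430 + 0.2·(-405) = 263
Route 6: 0.8·260 + 0.2·(-355) = 137
Route 7: 0.8·340 + 0.2·(-390) = 194
Highest Hurwicz score = 320 → Route 3.

Route 3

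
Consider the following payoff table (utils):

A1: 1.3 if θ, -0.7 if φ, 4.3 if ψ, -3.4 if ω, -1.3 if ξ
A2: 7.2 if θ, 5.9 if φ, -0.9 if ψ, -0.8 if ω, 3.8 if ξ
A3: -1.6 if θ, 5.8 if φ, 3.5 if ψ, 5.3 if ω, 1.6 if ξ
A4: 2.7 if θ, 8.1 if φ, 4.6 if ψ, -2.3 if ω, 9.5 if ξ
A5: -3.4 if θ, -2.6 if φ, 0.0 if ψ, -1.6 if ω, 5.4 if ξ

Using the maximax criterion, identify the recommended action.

A4

Row maxima: A1=4.3, A2=7.2, A3=5.8, A4=9.5, A5=5.4
Best best-case = 9.5 → A4.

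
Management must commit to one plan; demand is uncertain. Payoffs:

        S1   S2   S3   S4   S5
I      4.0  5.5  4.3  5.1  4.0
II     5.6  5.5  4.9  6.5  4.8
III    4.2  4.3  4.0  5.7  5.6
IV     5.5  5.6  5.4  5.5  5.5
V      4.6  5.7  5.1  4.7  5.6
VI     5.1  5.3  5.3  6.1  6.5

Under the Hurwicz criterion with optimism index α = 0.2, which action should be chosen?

I: 0.2·5.5 + 0.8·4.0 = 4.3
II: 0.2·6.5 + 0.8·4.8 = 5.14
III: 0.2·5.7 + 0.8·4.0 = 4.34
IV: 0.2·5.6 + 0.8·5.4 = 5.44
V: 0.2·5.7 + 0.8·4.6 = 4.82
VI: 0.2·6.5 + 0.8·5.1 = 5.38
Highest Hurwicz score = 5.44 → IV.

IV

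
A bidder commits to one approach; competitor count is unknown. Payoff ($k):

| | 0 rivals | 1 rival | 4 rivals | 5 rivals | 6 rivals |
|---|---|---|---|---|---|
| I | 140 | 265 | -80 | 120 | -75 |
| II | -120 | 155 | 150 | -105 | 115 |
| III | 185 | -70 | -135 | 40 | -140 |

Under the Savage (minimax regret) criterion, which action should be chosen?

Column bests: 0 rivals=185, 1 rival=265, 4 rivals=150, 5 rivals=120, 6 rivals=115.
I regrets: 45, 0, 230, 0, 190 → max 230
II regrets: 305, 110, 0, 225, 0 → max 305
III regrets: 0, 335, 285, 80, 255 → max 335
Smallest max regret = 230 → I.

I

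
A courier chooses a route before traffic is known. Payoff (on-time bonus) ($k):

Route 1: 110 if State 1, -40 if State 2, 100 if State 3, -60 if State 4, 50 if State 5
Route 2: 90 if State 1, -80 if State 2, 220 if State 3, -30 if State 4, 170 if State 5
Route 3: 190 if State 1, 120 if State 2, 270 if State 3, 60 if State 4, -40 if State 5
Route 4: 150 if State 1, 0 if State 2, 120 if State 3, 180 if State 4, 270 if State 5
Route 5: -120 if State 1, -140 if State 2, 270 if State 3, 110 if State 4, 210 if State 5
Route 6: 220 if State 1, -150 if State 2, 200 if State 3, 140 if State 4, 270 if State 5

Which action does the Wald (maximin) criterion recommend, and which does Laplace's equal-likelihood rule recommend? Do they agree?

Row minima: Route 1=-60, Route 2=-80, Route 3=-40, Route 4=0, Route 5=-140, Route 6=-150
Best worst-case = 0 → Route 4.
Row averages: Route 1=32, Route 2=74, Route 3=120, Route 4=144, Route 5=66, Route 6=136
Highest average = 144 → Route 4.

maximin → Route 4; laplace → Route 4 (agree)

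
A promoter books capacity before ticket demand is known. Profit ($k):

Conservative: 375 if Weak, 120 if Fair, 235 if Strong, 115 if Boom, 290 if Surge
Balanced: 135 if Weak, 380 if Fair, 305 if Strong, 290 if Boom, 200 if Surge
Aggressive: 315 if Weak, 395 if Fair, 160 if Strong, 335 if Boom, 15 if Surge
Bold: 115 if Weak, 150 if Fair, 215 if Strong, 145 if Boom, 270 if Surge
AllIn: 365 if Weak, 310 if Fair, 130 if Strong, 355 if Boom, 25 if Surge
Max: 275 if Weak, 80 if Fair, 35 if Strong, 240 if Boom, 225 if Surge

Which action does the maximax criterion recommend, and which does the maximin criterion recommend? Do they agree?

maximax → Aggressive; maximin → Balanced (disagree)

Row maxima: Conservative=375, Balanced=380, Aggressive=395, Bold=270, AllIn=365, Max=275
Best best-case = 395 → Aggressive.
Row minima: Conservative=115, Balanced=135, Aggressive=15, Bold=115, AllIn=25, Max=35
Best worst-case = 135 → Balanced.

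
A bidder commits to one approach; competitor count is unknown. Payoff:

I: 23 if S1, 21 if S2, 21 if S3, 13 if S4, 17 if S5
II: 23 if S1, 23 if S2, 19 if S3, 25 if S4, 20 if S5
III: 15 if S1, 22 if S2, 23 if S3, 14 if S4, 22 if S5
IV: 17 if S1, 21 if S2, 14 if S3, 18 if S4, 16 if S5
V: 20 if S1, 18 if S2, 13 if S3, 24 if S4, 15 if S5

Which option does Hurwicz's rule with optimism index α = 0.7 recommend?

II

I: 0.7·23 + 0.3·13 = 20
II: 0.7·25 + 0.3·19 = 23.2
III: 0.7·23 + 0.3·14 = 20.3
IV: 0.7·21 + 0.3·14 = 18.9
V: 0.7·24 + 0.3·13 = 20.7
Highest Hurwicz score = 23.2 → II.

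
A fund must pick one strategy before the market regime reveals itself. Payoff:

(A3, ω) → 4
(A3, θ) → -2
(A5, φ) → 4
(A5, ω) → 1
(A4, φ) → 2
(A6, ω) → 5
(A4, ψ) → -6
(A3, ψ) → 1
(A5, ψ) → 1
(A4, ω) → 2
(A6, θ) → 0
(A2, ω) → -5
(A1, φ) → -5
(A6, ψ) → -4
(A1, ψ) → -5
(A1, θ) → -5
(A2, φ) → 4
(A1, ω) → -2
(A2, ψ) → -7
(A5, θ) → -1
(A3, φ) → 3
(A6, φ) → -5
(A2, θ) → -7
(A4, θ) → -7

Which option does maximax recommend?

Row maxima: A1=-2, A2=4, A3=4, A4=2, A5=4, A6=5
Best best-case = 5 → A6.

A6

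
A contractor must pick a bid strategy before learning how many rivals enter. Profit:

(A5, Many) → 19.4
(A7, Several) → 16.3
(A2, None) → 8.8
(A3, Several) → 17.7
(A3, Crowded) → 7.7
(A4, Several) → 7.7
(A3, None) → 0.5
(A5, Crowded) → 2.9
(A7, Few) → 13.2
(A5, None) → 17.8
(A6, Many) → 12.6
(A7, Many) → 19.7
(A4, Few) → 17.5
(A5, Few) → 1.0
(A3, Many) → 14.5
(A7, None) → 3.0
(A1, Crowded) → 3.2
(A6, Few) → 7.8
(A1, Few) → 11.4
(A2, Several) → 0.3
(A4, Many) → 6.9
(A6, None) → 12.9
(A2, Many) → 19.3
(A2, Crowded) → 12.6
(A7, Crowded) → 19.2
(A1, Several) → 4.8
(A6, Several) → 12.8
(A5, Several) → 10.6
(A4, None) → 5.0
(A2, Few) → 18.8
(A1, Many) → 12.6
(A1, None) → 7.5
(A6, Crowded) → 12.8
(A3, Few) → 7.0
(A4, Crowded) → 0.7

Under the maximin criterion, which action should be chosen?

Row minima: A1=3.2, A2=0.3, A3=0.5, A4=0.7, A5=1.0, A6=7.8, A7=3.0
Best worst-case = 7.8 → A6.

A6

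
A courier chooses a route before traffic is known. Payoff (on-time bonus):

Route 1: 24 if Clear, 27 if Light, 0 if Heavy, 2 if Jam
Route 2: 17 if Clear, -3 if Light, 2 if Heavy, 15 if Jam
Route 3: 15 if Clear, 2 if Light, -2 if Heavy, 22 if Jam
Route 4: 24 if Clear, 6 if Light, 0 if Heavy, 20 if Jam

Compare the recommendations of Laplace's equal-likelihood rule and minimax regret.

Row averages: Route 1=13.25, Route 2=7.75, Route 3=9.25, Route 4=12.5
Highest average = 13.25 → Route 1.
Column bests: Clear=24, Light=27, Heavy=2, Jam=22.
Route 1 regrets: 0, 0, 2, 20 → max 20
Route 2 regrets: 7, 30, 0, 7 → max 30
Route 3 regrets: 9, 25, 4, 0 → max 25
Route 4 regrets: 0, 21, 2, 2 → max 21
Smallest max regret = 20 → Route 1.

laplace → Route 1; minimax regret → Route 1 (agree)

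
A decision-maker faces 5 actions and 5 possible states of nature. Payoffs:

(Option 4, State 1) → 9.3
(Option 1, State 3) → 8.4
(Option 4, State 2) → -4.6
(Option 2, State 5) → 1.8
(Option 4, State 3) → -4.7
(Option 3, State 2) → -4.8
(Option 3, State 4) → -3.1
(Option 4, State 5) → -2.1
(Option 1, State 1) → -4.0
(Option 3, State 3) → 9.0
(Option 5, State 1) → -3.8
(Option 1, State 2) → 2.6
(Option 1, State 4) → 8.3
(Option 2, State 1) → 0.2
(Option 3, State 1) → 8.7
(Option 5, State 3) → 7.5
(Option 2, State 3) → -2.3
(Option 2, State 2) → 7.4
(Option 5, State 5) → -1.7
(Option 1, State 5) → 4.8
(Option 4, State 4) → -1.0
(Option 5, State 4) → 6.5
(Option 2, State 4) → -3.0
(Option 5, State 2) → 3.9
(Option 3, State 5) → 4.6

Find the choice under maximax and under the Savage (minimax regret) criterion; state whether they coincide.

Row maxima: Option 1=8.4, Option 2=7.4, Option 3=9.0, Option 4=9.3, Option 5=7.5
Best best-case = 9.3 → Option 4.
Column bests: State 1=9.3, State 2=7.4, State 3=9.0, State 4=8.3, State 5=4.8.
Option 1 regrets: 13.3, 4.8, 0.6, 0.0, 0.0 → max 13.3
Option 2 regrets: 9.1, 0.0, 11.3, 11.3, 3.0 → max 11.3
Option 3 regrets: 0.6, 12.2, 0.0, 11.4, 0.2 → max 12.2
Option 4 regrets: 0.0, 12.0, 13.7, 9.3, 6.9 → max 13.7
Option 5 regrets: 13.1, 3.5, 1.5, 1.8, 6.5 → max 13.1
Smallest max regret = 11.3 → Option 2.

maximax → Option 4; minimax regret → Option 2 (disagree)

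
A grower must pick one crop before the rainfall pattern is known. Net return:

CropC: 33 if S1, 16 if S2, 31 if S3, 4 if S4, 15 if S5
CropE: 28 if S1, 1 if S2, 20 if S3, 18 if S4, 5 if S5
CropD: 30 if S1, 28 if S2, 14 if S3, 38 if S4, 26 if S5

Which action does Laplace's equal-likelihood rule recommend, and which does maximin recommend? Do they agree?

Row averages: CropC=19.8, CropE=14.4, CropD=27.2
Highest average = 27.2 → CropD.
Row minima: CropC=4, CropE=1, CropD=14
Best worst-case = 14 → CropD.

laplace → CropD; maximin → CropD (agree)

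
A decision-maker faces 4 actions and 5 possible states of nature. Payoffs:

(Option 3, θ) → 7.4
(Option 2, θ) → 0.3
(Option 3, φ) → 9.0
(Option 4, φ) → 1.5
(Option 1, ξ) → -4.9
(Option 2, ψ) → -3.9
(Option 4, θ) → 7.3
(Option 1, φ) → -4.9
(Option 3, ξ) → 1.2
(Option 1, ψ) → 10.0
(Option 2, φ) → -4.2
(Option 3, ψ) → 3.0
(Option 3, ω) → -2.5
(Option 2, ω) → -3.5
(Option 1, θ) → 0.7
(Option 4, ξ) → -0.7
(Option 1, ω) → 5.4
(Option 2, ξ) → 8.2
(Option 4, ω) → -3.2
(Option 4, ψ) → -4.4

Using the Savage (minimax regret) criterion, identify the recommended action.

Option 3

Column bests: θ=7.4, φ=9.0, ψ=10.0, ω=5.4, ξ=8.2.
Option 1 regrets: 6.7, 13.9, 0.0, 0.0, 13.1 → max 13.9
Option 2 regrets: 7.1, 13.2, 13.9, 8.9, 0.0 → max 13.9
Option 3 regrets: 0.0, 0.0, 7.0, 7.9, 7.0 → max 7.9
Option 4 regrets: 0.1, 7.5, 14.4, 8.6, 8.9 → max 14.4
Smallest max regret = 7.9 → Option 3.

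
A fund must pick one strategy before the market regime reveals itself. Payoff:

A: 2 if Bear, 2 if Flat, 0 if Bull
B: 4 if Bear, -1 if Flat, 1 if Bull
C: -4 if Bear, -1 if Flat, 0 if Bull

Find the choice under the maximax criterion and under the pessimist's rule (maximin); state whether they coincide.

maximax → B; maximin → A (disagree)

Row maxima: A=2, B=4, C=0
Best best-case = 4 → B.
Row minima: A=0, B=-1, C=-4
Best worst-case = 0 → A.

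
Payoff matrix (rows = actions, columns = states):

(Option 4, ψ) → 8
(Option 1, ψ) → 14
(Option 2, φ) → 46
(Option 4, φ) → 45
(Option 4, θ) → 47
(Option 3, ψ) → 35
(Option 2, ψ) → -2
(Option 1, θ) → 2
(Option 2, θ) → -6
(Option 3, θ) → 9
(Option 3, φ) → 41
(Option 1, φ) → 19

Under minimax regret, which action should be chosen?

Column bests: θ=47, φ=46, ψ=35.
Option 1 regrets: 45, 27, 21 → max 45
Option 2 regrets: 53, 0, 37 → max 53
Option 3 regrets: 38, 5, 0 → max 38
Option 4 regrets: 0, 1, 27 → max 27
Smallest max regret = 27 → Option 4.

Option 4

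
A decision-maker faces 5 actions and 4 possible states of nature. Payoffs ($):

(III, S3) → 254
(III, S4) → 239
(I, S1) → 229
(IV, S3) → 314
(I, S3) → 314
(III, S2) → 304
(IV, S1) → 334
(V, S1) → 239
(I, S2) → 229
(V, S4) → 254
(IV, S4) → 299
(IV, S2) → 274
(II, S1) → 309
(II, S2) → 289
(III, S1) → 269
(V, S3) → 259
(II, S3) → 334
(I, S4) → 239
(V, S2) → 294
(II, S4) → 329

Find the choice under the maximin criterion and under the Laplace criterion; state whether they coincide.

Row minima: I=229, II=289, III=239, IV=274, V=239
Best worst-case = 289 → II.
Row averages: I=252.75, II=315.25, III=266.5, IV=305.25, V=261.5
Highest average = 315.25 → II.

maximin → II; laplace → II (agree)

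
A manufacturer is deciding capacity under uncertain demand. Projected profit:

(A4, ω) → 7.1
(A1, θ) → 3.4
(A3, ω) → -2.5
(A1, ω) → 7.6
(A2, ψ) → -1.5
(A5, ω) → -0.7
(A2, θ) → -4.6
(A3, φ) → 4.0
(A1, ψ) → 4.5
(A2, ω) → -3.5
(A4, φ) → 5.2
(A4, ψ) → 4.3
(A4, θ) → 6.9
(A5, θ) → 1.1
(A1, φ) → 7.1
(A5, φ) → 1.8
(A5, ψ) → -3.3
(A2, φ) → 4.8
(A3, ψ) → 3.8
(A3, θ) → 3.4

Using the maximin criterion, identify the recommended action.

Row minima: A1=3.4, A2=-4.6, A3=-2.5, A4=4.3, A5=-3.3
Best worst-case = 4.3 → A4.

A4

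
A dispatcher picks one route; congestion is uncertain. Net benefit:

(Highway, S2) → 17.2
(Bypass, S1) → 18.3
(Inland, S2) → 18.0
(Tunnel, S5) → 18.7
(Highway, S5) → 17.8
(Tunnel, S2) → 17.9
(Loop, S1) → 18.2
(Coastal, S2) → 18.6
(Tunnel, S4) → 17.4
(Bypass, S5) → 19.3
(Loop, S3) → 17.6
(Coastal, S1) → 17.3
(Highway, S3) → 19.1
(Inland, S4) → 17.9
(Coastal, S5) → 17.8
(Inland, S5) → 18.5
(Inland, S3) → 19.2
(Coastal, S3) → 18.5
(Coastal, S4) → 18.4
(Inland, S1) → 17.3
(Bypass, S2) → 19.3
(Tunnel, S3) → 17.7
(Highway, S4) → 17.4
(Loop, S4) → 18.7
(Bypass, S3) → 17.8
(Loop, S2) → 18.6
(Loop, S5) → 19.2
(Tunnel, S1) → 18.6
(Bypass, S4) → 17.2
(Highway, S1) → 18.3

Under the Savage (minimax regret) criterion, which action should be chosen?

Column bests: S1=18.6, S2=19.3, S3=19.2, S4=18.7, S5=19.3.
Coastal regrets: 1.3, 0.7, 0.7, 0.3, 1.5 → max 1.5
Tunnel regrets: 0.0, 1.4, 1.5, 1.3, 0.6 → max 1.5
Loop regrets: 0.4, 0.7, 1.6, 0.0, 0.1 → max 1.6
Bypass regrets: 0.3, 0.0, 1.4, 1.5, 0.0 → max 1.5
Highway regrets: 0.3, 2.1, 0.1, 1.3, 1.5 → max 2.1
Inland regrets: 1.3, 1.3, 0.0, 0.8, 0.8 → max 1.3
Smallest max regret = 1.3 → Inland.

Inland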